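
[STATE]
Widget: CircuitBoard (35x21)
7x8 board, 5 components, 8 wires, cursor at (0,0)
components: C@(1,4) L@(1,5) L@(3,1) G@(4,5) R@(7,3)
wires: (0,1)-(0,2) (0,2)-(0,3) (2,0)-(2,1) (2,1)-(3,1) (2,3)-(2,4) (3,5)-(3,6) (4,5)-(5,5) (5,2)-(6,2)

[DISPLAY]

   0 1 2 3 4 5 6                   
0  [.]  · ─ · ─ ·                  
                                   
1                   C   L          
                                   
2   · ─ ·       · ─ ·              
        │                          
3       L               · ─ ·      
                                   
4                       G          
                        │          
5           ·           ·          
            │                      
6           ·                      
                                   
7               R                  
Cursor: (0,0)                      
                                   
                                   
                                   
                                   


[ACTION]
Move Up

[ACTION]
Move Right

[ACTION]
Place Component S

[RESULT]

   0 1 2 3 4 5 6                   
0      [S]─ · ─ ·                  
                                   
1                   C   L          
                                   
2   · ─ ·       · ─ ·              
        │                          
3       L               · ─ ·      
                                   
4                       G          
                        │          
5           ·           ·          
            │                      
6           ·                      
                                   
7               R                  
Cursor: (0,1)                      
                                   
                                   
                                   
                                   


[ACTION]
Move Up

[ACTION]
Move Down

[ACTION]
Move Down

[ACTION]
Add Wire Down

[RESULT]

   0 1 2 3 4 5 6                   
0       S ─ · ─ ·                  
                                   
1                   C   L          
                                   
2   · ─[.]      · ─ ·              
        │                          
3       L               · ─ ·      
                                   
4                       G          
                        │          
5           ·           ·          
            │                      
6           ·                      
                                   
7               R                  
Cursor: (2,1)                      
                                   
                                   
                                   
                                   


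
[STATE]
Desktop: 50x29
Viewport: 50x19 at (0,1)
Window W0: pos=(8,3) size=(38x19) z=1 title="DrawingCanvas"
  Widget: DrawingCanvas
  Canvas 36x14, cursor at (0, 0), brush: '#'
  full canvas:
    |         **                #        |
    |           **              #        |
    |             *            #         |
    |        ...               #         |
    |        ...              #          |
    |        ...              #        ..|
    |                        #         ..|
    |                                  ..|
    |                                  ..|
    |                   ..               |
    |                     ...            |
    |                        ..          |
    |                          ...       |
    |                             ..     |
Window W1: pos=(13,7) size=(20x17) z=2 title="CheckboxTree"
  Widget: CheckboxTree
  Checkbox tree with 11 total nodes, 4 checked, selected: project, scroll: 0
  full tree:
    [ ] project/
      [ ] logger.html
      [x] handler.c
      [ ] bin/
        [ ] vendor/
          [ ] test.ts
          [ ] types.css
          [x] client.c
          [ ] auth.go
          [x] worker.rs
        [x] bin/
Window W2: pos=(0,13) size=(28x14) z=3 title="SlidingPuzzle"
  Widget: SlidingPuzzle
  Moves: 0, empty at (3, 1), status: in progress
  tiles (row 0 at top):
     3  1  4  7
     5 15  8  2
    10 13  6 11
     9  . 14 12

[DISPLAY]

                                                  
                                                  
        ┏━━━━━━━━━━━━━━━━━━━━━━━━━━━━━━━━━━━━┓    
        ┃ DrawingCanvas                      ┃    
        ┠────────────────────────────────────┨    
        ┃+        **                #        ┃    
        ┃    ┏━━━━━━━━━━━━━━━━━━┓   #        ┃    
        ┃    ┃ CheckboxTree     ┃  #         ┃    
        ┃    ┠──────────────────┨  #         ┃    
        ┃    ┃>[-] project/     ┃ #          ┃    
        ┃    ┃   [ ] logger.html┃ #        ..┃    
        ┃    ┃   [x] handler.c  ┃#         ..┃    
┏━━━━━━━━━━━━━━━━━━━━━━━━━━┓    ┃          ..┃    
┃ SlidingPuzzle            ┃r/  ┃          ..┃    
┠──────────────────────────┨t.ts┃            ┃    
┃┌────┬────┬────┬────┐     ┃es.c┃            ┃    
┃│  3 │  1 │  4 │  7 │     ┃ent.┃..          ┃    
┃├────┼────┼────┼────┤     ┃h.go┃  ...       ┃    
┃│  5 │ 15 │  8 │  2 │     ┃ker.┃     ..     ┃    


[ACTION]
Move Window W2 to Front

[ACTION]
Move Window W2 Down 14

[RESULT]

                                                  
                                                  
        ┏━━━━━━━━━━━━━━━━━━━━━━━━━━━━━━━━━━━━┓    
        ┃ DrawingCanvas                      ┃    
        ┠────────────────────────────────────┨    
        ┃+        **                #        ┃    
        ┃    ┏━━━━━━━━━━━━━━━━━━┓   #        ┃    
        ┃    ┃ CheckboxTree     ┃  #         ┃    
        ┃    ┠──────────────────┨  #         ┃    
        ┃    ┃>[-] project/     ┃ #          ┃    
        ┃    ┃   [ ] logger.html┃ #        ..┃    
        ┃    ┃   [x] handler.c  ┃#         ..┃    
        ┃    ┃   [-] bin/       ┃          ..┃    
        ┃    ┃     [-] vendor/  ┃          ..┃    
┏━━━━━━━━━━━━━━━━━━━━━━━━━━┓t.ts┃            ┃    
┃ SlidingPuzzle            ┃es.c┃            ┃    
┠──────────────────────────┨ent.┃..          ┃    
┃┌────┬────┬────┬────┐     ┃h.go┃  ...       ┃    
┃│  3 │  1 │  4 │  7 │     ┃ker.┃     ..     ┃    


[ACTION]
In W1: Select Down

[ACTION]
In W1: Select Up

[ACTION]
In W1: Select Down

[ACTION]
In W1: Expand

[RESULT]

                                                  
                                                  
        ┏━━━━━━━━━━━━━━━━━━━━━━━━━━━━━━━━━━━━┓    
        ┃ DrawingCanvas                      ┃    
        ┠────────────────────────────────────┨    
        ┃+        **                #        ┃    
        ┃    ┏━━━━━━━━━━━━━━━━━━┓   #        ┃    
        ┃    ┃ CheckboxTree     ┃  #         ┃    
        ┃    ┠──────────────────┨  #         ┃    
        ┃    ┃ [-] project/     ┃ #          ┃    
        ┃    ┃>  [ ] logger.html┃ #        ..┃    
        ┃    ┃   [x] handler.c  ┃#         ..┃    
        ┃    ┃   [-] bin/       ┃          ..┃    
        ┃    ┃     [-] vendor/  ┃          ..┃    
┏━━━━━━━━━━━━━━━━━━━━━━━━━━┓t.ts┃            ┃    
┃ SlidingPuzzle            ┃es.c┃            ┃    
┠──────────────────────────┨ent.┃..          ┃    
┃┌────┬────┬────┬────┐     ┃h.go┃  ...       ┃    
┃│  3 │  1 │  4 │  7 │     ┃ker.┃     ..     ┃    


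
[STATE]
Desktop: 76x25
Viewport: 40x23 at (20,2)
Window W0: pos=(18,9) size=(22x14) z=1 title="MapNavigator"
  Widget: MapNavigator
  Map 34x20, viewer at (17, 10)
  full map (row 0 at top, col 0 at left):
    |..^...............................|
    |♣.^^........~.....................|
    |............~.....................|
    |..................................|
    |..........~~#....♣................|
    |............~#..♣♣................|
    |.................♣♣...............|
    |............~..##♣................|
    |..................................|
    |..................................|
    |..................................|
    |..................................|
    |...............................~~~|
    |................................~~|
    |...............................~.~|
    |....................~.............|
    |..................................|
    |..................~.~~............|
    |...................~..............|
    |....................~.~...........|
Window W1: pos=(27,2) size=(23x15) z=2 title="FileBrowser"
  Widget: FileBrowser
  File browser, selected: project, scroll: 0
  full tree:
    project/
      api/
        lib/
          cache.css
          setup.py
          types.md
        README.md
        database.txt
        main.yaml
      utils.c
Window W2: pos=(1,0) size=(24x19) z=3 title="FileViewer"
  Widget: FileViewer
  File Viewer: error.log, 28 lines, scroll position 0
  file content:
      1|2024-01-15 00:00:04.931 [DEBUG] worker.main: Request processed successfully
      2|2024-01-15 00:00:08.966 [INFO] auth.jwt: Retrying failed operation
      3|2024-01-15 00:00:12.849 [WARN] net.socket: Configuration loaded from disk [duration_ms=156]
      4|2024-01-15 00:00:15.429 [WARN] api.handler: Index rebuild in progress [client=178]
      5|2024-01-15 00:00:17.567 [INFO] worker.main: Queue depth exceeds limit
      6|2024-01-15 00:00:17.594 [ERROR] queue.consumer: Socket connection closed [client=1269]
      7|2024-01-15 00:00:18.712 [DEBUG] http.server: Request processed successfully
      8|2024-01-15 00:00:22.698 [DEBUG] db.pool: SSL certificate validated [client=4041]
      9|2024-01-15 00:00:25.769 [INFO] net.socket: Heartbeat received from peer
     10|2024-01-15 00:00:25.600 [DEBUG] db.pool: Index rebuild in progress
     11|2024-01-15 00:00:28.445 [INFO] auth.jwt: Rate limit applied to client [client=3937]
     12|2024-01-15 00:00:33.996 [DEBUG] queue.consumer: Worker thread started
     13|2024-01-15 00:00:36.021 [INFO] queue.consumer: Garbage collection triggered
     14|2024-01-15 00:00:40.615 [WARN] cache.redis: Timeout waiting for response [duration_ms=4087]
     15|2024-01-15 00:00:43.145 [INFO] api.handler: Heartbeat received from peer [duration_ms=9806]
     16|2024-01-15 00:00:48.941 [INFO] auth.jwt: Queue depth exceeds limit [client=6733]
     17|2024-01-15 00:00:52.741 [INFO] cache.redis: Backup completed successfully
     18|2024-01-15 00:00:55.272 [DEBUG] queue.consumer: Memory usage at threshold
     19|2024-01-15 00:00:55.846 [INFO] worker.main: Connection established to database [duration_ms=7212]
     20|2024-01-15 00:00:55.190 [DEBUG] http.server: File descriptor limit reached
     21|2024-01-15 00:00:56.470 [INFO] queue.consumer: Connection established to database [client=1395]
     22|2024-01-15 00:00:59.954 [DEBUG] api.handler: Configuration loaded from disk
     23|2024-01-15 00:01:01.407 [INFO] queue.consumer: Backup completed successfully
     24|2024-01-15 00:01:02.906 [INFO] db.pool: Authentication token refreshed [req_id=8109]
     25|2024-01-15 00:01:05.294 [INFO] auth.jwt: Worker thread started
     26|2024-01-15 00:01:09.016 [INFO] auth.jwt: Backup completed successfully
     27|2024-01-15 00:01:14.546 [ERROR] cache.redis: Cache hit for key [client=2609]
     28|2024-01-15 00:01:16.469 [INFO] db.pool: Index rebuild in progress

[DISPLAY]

────┨  ┏━━━━━━━━━━━━━━━━━━━━━┓          
4.9▲┃  ┃ FileBrowser         ┃          
8.9█┃  ┠─────────────────────┨          
2.8░┃  ┃> [-] project/       ┃          
5.4░┃  ┃    [+] api/         ┃          
7.5░┃  ┃    utils.c          ┃          
7.5░┃  ┃                     ┃          
8.7░┃━━┃                     ┃          
2.6░┃vi┃                     ┃          
5.7░┃──┃                     ┃          
5.6░┃#.┃                     ┃          
8.4░┃..┃                     ┃          
3.9░┃..┃                     ┃          
6.0░┃..┃                     ┃          
0.6░┃..┗━━━━━━━━━━━━━━━━━━━━━┛          
3.1▼┃....@.........┃                    
━━━━┛..............┃                    
...................┃                    
...................┃                    
...................┃                    
━━━━━━━━━━━━━━━━━━━┛                    
                                        
                                        


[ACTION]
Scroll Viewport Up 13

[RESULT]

━━━━┓                                   
    ┃                                   
────┨  ┏━━━━━━━━━━━━━━━━━━━━━┓          
4.9▲┃  ┃ FileBrowser         ┃          
8.9█┃  ┠─────────────────────┨          
2.8░┃  ┃> [-] project/       ┃          
5.4░┃  ┃    [+] api/         ┃          
7.5░┃  ┃    utils.c          ┃          
7.5░┃  ┃                     ┃          
8.7░┃━━┃                     ┃          
2.6░┃vi┃                     ┃          
5.7░┃──┃                     ┃          
5.6░┃#.┃                     ┃          
8.4░┃..┃                     ┃          
3.9░┃..┃                     ┃          
6.0░┃..┃                     ┃          
0.6░┃..┗━━━━━━━━━━━━━━━━━━━━━┛          
3.1▼┃....@.........┃                    
━━━━┛..............┃                    
...................┃                    
...................┃                    
...................┃                    
━━━━━━━━━━━━━━━━━━━┛                    


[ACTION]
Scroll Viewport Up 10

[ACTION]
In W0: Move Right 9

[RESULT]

━━━━┓                                   
    ┃                                   
────┨  ┏━━━━━━━━━━━━━━━━━━━━━┓          
4.9▲┃  ┃ FileBrowser         ┃          
8.9█┃  ┠─────────────────────┨          
2.8░┃  ┃> [-] project/       ┃          
5.4░┃  ┃    [+] api/         ┃          
7.5░┃  ┃    utils.c          ┃          
7.5░┃  ┃                     ┃          
8.7░┃━━┃                     ┃          
2.6░┃vi┃                     ┃          
5.7░┃──┃                     ┃          
5.6░┃..┃                     ┃          
8.4░┃..┃                     ┃          
3.9░┃..┃                     ┃          
6.0░┃..┃                     ┃          
0.6░┃..┗━━━━━━━━━━━━━━━━━━━━━┛          
3.1▼┃....@.......  ┃                    
━━━━┛............  ┃                    
..............~~~  ┃                    
...............~~  ┃                    
..............~.~  ┃                    
━━━━━━━━━━━━━━━━━━━┛                    


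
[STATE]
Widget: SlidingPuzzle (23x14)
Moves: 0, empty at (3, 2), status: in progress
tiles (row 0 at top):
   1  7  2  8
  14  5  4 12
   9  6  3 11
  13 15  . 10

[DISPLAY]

┌────┬────┬────┬────┐  
│  1 │  7 │  2 │  8 │  
├────┼────┼────┼────┤  
│ 14 │  5 │  4 │ 12 │  
├────┼────┼────┼────┤  
│  9 │  6 │  3 │ 11 │  
├────┼────┼────┼────┤  
│ 13 │ 15 │    │ 10 │  
└────┴────┴────┴────┘  
Moves: 0               
                       
                       
                       
                       


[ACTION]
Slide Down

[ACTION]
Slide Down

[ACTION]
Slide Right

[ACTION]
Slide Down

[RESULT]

┌────┬────┬────┬────┐  
│  1 │    │  2 │  8 │  
├────┼────┼────┼────┤  
│ 14 │  7 │  5 │ 12 │  
├────┼────┼────┼────┤  
│  9 │  6 │  4 │ 11 │  
├────┼────┼────┼────┤  
│ 13 │ 15 │  3 │ 10 │  
└────┴────┴────┴────┘  
Moves: 4               
                       
                       
                       
                       


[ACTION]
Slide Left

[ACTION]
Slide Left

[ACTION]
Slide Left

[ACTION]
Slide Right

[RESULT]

┌────┬────┬────┬────┐  
│  1 │  2 │    │  8 │  
├────┼────┼────┼────┤  
│ 14 │  7 │  5 │ 12 │  
├────┼────┼────┼────┤  
│  9 │  6 │  4 │ 11 │  
├────┼────┼────┼────┤  
│ 13 │ 15 │  3 │ 10 │  
└────┴────┴────┴────┘  
Moves: 7               
                       
                       
                       
                       


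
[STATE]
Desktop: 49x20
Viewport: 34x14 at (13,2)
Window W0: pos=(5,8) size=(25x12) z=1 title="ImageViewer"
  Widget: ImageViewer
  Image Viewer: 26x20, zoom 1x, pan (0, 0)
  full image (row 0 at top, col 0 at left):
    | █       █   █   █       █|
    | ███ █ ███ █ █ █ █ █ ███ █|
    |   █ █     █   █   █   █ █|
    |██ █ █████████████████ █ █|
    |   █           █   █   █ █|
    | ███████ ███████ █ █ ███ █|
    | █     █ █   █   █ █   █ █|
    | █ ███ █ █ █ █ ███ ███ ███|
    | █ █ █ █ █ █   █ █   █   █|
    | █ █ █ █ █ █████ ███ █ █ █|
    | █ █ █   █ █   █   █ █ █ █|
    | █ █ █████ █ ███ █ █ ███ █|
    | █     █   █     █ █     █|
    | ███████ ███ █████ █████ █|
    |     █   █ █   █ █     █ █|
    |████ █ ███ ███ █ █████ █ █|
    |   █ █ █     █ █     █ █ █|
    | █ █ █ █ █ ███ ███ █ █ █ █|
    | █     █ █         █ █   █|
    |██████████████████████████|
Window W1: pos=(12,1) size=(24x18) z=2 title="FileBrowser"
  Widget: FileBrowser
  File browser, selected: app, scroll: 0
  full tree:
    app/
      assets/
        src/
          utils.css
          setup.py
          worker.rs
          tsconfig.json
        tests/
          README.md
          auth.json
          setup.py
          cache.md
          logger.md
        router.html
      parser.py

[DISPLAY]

 FileBrowser          ┃           
──────────────────────┨           
> [-] app/            ┃           
    [+] assets/       ┃           
    parser.py         ┃           
                      ┃           
                      ┃           
                      ┃           
                      ┃           
                      ┃           
                      ┃           
                      ┃           
                      ┃           
                      ┃           


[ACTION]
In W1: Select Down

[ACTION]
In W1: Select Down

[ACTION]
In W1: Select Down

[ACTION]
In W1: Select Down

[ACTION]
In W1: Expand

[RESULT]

 FileBrowser          ┃           
──────────────────────┨           
  [-] app/            ┃           
    [+] assets/       ┃           
  > parser.py         ┃           
                      ┃           
                      ┃           
                      ┃           
                      ┃           
                      ┃           
                      ┃           
                      ┃           
                      ┃           
                      ┃           


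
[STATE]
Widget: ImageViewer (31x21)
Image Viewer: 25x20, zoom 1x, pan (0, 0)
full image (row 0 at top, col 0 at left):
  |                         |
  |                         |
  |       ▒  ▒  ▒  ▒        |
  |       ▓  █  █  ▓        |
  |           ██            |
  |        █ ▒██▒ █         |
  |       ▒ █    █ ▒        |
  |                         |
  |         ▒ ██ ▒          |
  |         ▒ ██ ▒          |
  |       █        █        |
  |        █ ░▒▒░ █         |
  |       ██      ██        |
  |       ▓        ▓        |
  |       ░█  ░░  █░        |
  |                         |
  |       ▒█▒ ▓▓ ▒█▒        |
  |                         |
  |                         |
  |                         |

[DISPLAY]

                               
                               
       ▒  ▒  ▒  ▒              
       ▓  █  █  ▓              
           ██                  
        █ ▒██▒ █               
       ▒ █    █ ▒              
                               
         ▒ ██ ▒                
         ▒ ██ ▒                
       █        █              
        █ ░▒▒░ █               
       ██      ██              
       ▓        ▓              
       ░█  ░░  █░              
                               
       ▒█▒ ▓▓ ▒█▒              
                               
                               
                               
                               


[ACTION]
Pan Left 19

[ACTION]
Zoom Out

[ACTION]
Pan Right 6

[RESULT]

                               
                               
 ▒  ▒  ▒  ▒                    
 ▓  █  █  ▓                    
     ██                        
  █ ▒██▒ █                     
 ▒ █    █ ▒                    
                               
   ▒ ██ ▒                      
   ▒ ██ ▒                      
 █        █                    
  █ ░▒▒░ █                     
 ██      ██                    
 ▓        ▓                    
 ░█  ░░  █░                    
                               
 ▒█▒ ▓▓ ▒█▒                    
                               
                               
                               
                               


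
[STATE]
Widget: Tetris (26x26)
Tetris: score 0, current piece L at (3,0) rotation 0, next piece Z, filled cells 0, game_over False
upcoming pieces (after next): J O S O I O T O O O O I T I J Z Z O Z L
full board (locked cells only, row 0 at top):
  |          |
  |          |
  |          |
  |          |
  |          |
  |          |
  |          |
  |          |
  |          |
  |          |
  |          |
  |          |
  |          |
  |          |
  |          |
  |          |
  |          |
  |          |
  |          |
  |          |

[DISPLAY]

     ▒    │Next:          
   ▒▒▒    │▓▓             
          │ ▓▓            
          │               
          │               
          │               
          │Score:         
          │0              
          │               
          │               
          │               
          │               
          │               
          │               
          │               
          │               
          │               
          │               
          │               
          │               
          │               
          │               
          │               
          │               
          │               
          │               


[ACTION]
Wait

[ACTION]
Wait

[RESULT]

          │Next:          
          │▓▓             
     ▒    │ ▓▓            
   ▒▒▒    │               
          │               
          │               
          │Score:         
          │0              
          │               
          │               
          │               
          │               
          │               
          │               
          │               
          │               
          │               
          │               
          │               
          │               
          │               
          │               
          │               
          │               
          │               
          │               


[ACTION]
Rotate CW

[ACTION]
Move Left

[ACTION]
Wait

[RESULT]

          │Next:          
          │▓▓             
          │ ▓▓            
  ▒       │               
  ▒       │               
  ▒▒      │               
          │Score:         
          │0              
          │               
          │               
          │               
          │               
          │               
          │               
          │               
          │               
          │               
          │               
          │               
          │               
          │               
          │               
          │               
          │               
          │               
          │               


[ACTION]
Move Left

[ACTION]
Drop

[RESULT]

          │Next:          
          │▓▓             
          │ ▓▓            
          │               
 ▒        │               
 ▒        │               
 ▒▒       │Score:         
          │0              
          │               
          │               
          │               
          │               
          │               
          │               
          │               
          │               
          │               
          │               
          │               
          │               
          │               
          │               
          │               
          │               
          │               
          │               


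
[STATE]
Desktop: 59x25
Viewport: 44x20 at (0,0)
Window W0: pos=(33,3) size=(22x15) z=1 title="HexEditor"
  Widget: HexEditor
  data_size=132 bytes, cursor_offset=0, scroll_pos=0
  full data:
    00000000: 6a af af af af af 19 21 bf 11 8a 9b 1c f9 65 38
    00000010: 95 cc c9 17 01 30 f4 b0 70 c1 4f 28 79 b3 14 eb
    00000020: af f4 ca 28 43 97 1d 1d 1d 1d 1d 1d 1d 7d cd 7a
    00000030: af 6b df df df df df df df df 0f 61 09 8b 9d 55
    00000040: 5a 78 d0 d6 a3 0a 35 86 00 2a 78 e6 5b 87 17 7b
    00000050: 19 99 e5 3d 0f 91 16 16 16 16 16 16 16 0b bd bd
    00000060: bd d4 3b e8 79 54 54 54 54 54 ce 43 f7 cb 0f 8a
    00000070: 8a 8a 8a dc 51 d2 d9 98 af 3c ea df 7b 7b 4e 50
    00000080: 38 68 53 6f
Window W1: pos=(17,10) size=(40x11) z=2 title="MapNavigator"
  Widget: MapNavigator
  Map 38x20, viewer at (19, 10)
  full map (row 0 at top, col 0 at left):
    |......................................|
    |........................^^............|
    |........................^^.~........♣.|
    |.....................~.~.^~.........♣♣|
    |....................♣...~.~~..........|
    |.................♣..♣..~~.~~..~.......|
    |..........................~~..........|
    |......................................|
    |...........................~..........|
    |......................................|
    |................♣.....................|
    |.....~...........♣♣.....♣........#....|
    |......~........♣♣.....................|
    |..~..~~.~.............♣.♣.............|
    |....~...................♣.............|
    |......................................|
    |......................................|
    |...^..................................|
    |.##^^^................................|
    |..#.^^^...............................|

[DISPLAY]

                                            
                                            
                                            
                                 ┏━━━━━━━━━━
                                 ┃ HexEditor
                                 ┠──────────
                                 ┃00000000  
                                 ┃00000010  
                                 ┃00000020  
                                 ┃00000030  
                 ┏━━━━━━━━━━━━━━━━━━━━━━━━━━
                 ┃ MapNavigator             
                 ┠──────────────────────────
                 ┃..........................
                 ┃..........................
                 ┃..........................
                 ┃................♣..@......
                 ┃.....~...........♣♣.....♣.
                 ┃......~........♣♣.........
                 ┃..~..~~.~.............♣.♣.


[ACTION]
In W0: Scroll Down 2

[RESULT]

                                            
                                            
                                            
                                 ┏━━━━━━━━━━
                                 ┃ HexEditor
                                 ┠──────────
                                 ┃00000020  
                                 ┃00000030  
                                 ┃00000040  
                                 ┃00000050  
                 ┏━━━━━━━━━━━━━━━━━━━━━━━━━━
                 ┃ MapNavigator             
                 ┠──────────────────────────
                 ┃..........................
                 ┃..........................
                 ┃..........................
                 ┃................♣..@......
                 ┃.....~...........♣♣.....♣.
                 ┃......~........♣♣.........
                 ┃..~..~~.~.............♣.♣.


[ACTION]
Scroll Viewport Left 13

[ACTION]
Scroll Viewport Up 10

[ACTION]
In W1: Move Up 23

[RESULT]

                                            
                                            
                                            
                                 ┏━━━━━━━━━━
                                 ┃ HexEditor
                                 ┠──────────
                                 ┃00000020  
                                 ┃00000030  
                                 ┃00000040  
                                 ┃00000050  
                 ┏━━━━━━━━━━━━━━━━━━━━━━━━━━
                 ┃ MapNavigator             
                 ┠──────────────────────────
                 ┃                          
                 ┃                          
                 ┃                          
                 ┃...................@......
                 ┃........................^^
                 ┃........................^^
                 ┃.....................~.~.^


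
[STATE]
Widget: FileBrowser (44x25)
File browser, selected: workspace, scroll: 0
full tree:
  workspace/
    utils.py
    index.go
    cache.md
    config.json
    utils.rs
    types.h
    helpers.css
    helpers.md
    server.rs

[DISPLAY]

> [-] workspace/                            
    utils.py                                
    index.go                                
    cache.md                                
    config.json                             
    utils.rs                                
    types.h                                 
    helpers.css                             
    helpers.md                              
    server.rs                               
                                            
                                            
                                            
                                            
                                            
                                            
                                            
                                            
                                            
                                            
                                            
                                            
                                            
                                            
                                            


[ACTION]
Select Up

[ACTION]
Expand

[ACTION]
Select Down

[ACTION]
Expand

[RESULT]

  [-] workspace/                            
  > utils.py                                
    index.go                                
    cache.md                                
    config.json                             
    utils.rs                                
    types.h                                 
    helpers.css                             
    helpers.md                              
    server.rs                               
                                            
                                            
                                            
                                            
                                            
                                            
                                            
                                            
                                            
                                            
                                            
                                            
                                            
                                            
                                            


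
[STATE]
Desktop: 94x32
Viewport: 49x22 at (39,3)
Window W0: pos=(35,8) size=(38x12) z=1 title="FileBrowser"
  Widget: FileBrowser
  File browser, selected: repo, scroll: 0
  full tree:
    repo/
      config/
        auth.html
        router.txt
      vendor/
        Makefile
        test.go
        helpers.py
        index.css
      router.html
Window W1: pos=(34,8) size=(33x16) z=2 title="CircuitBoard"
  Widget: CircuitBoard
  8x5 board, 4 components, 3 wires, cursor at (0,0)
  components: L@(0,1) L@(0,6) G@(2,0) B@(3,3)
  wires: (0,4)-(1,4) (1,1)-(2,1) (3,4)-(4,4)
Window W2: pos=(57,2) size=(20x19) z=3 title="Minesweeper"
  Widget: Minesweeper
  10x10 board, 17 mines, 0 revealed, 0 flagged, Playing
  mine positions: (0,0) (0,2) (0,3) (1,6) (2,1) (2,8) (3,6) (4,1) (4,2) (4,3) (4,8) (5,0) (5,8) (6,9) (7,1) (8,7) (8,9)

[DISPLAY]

                  ┃ Minesweeper      ┃           
                  ┠──────────────────┨           
                  ┃■■■■■■■■■■        ┃           
                  ┃■■■■■■■■■■        ┃           
                  ┃■■■■■■■■■■        ┃           
━━━━━━━━━━━━━━━━━━┃■■■■■■■■■■        ┃           
cuitBoard         ┃■■■■■■■■■■        ┃           
──────────────────┃■■■■■■■■■■        ┃           
 1 2 3 4 5 6 7    ┃■■■■■■■■■■        ┃           
.]  L           · ┃■■■■■■■■■■        ┃           
                │ ┃■■■■■■■■■■        ┃           
    ·           · ┃■■■■■■■■■■        ┃           
    │             ┃                  ┃           
G   ·             ┃                  ┃           
                  ┃                  ┃           
            B   · ┃                  ┃           
                │ ┃                  ┃           
                · ┗━━━━━━━━━━━━━━━━━━┛           
or: (0,0)                  ┃                     
                           ┃                     
━━━━━━━━━━━━━━━━━━━━━━━━━━━┛                     
                                                 


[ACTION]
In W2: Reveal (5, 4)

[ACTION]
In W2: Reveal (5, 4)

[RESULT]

                  ┃ Minesweeper      ┃           
                  ┠──────────────────┨           
                  ┃■■■■■■■■■■        ┃           
                  ┃■■■■■■■■■■        ┃           
                  ┃■■■■■■■■■■        ┃           
━━━━━━━━━━━━━━━━━━┃■■■■■■■■■■        ┃           
cuitBoard         ┃■■■■■■■■■■        ┃           
──────────────────┃■■■■1■■■■■        ┃           
 1 2 3 4 5 6 7    ┃■■■■■■■■■■        ┃           
.]  L           · ┃■■■■■■■■■■        ┃           
                │ ┃■■■■■■■■■■        ┃           
    ·           · ┃■■■■■■■■■■        ┃           
    │             ┃                  ┃           
G   ·             ┃                  ┃           
                  ┃                  ┃           
            B   · ┃                  ┃           
                │ ┃                  ┃           
                · ┗━━━━━━━━━━━━━━━━━━┛           
or: (0,0)                  ┃                     
                           ┃                     
━━━━━━━━━━━━━━━━━━━━━━━━━━━┛                     
                                                 


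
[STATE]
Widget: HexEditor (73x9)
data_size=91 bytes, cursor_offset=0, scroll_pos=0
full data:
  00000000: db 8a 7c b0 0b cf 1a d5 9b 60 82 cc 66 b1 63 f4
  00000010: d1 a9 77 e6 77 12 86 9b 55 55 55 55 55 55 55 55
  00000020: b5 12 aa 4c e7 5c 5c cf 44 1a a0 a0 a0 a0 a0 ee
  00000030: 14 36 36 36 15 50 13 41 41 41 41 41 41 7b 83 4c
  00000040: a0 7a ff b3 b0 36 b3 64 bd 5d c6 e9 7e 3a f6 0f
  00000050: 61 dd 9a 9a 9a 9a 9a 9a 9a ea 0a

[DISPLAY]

00000000  DB 8a 7c b0 0b cf 1a d5  9b 60 82 cc 66 b1 63 f4  |..|......`..
00000010  d1 a9 77 e6 77 12 86 9b  55 55 55 55 55 55 55 55  |..w.w...UUUU
00000020  b5 12 aa 4c e7 5c 5c cf  44 1a a0 a0 a0 a0 a0 ee  |...L.\\.D...
00000030  14 36 36 36 15 50 13 41  41 41 41 41 41 7b 83 4c  |.666.P.AAAAA
00000040  a0 7a ff b3 b0 36 b3 64  bd 5d c6 e9 7e 3a f6 0f  |.z...6.d.]..
00000050  61 dd 9a 9a 9a 9a 9a 9a  9a ea 0a                 |a.......... 
                                                                         
                                                                         
                                                                         


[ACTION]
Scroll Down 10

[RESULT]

00000050  61 dd 9a 9a 9a 9a 9a 9a  9a ea 0a                 |a.......... 
                                                                         
                                                                         
                                                                         
                                                                         
                                                                         
                                                                         
                                                                         
                                                                         


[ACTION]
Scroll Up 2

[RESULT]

00000030  14 36 36 36 15 50 13 41  41 41 41 41 41 7b 83 4c  |.666.P.AAAAA
00000040  a0 7a ff b3 b0 36 b3 64  bd 5d c6 e9 7e 3a f6 0f  |.z...6.d.]..
00000050  61 dd 9a 9a 9a 9a 9a 9a  9a ea 0a                 |a.......... 
                                                                         
                                                                         
                                                                         
                                                                         
                                                                         
                                                                         


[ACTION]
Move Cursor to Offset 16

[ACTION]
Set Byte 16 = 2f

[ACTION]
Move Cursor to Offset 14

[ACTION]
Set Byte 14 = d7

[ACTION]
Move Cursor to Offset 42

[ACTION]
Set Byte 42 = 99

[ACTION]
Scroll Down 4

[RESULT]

00000050  61 dd 9a 9a 9a 9a 9a 9a  9a ea 0a                 |a.......... 
                                                                         
                                                                         
                                                                         
                                                                         
                                                                         
                                                                         
                                                                         
                                                                         
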